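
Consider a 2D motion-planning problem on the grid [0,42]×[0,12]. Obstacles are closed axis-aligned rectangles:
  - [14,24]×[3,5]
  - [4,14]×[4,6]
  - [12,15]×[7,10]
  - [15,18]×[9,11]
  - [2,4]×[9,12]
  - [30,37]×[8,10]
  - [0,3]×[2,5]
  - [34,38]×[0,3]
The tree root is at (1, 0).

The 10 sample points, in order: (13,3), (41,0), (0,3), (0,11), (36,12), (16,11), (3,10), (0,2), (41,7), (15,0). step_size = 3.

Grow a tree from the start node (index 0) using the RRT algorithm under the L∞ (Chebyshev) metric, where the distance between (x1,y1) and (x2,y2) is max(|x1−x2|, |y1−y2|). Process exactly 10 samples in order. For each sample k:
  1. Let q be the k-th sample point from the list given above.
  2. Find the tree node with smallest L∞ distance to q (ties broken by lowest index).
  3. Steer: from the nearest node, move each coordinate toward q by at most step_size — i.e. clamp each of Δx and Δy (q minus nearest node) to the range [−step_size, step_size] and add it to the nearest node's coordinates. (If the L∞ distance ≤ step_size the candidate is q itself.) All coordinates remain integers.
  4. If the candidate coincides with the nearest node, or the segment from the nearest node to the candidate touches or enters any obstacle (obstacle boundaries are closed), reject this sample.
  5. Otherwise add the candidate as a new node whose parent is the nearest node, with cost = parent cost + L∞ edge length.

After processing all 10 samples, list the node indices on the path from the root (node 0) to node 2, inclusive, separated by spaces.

Path: 0 1 2

1. q=(13,3) nearest=0 d=12 new=(4,3) → blocked by [0,3]×[2,5], reject
2. q=(41,0) nearest=0 d=40 new=(4,0) → add node 1 parent=0 cost=3
3. q=(0,3) nearest=0 d=3 new=(0,3) → blocked by [0,3]×[2,5], reject
4. q=(0,11) nearest=0 d=11 new=(0,3) → blocked by [0,3]×[2,5], reject
5. q=(36,12) nearest=1 d=32 new=(7,3) → add node 2 parent=1 cost=6
6. q=(16,11) nearest=2 d=9 new=(10,6) → blocked by [4,14]×[4,6], reject
7. q=(3,10) nearest=2 d=7 new=(4,6) → blocked by [4,14]×[4,6], reject
8. q=(0,2) nearest=0 d=2 new=(0,2) → blocked by [0,3]×[2,5], reject
9. q=(41,7) nearest=2 d=34 new=(10,6) → blocked by [4,14]×[4,6], reject
10. q=(15,0) nearest=2 d=8 new=(10,0) → add node 3 parent=2 cost=9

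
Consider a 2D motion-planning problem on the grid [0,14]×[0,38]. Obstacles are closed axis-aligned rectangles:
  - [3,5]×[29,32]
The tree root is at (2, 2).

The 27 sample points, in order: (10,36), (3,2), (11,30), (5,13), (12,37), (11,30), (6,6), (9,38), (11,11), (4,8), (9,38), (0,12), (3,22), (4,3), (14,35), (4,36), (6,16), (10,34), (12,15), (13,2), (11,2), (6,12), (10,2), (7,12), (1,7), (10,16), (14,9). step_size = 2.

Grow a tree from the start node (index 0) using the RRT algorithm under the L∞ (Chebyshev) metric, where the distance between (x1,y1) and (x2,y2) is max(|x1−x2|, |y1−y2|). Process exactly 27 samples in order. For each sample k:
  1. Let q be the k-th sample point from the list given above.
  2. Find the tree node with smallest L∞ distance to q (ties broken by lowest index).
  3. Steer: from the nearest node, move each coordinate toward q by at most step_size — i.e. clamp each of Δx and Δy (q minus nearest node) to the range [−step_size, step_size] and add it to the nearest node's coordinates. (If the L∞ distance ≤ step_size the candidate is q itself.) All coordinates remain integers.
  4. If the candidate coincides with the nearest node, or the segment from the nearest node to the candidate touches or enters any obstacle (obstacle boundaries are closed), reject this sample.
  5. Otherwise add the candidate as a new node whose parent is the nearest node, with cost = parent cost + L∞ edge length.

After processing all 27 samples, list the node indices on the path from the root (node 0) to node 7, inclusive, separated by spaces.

Path: 0 1 3 4 5 6 7

1. q=(10,36) nearest=0 d=34 new=(4,4) → add node 1 parent=0 cost=2
2. q=(3,2) nearest=0 d=1 new=(3,2) → add node 2 parent=0 cost=1
3. q=(11,30) nearest=1 d=26 new=(6,6) → add node 3 parent=1 cost=4
4. q=(5,13) nearest=3 d=7 new=(5,8) → add node 4 parent=3 cost=6
5. q=(12,37) nearest=4 d=29 new=(7,10) → add node 5 parent=4 cost=8
6. q=(11,30) nearest=5 d=20 new=(9,12) → add node 6 parent=5 cost=10
7. q=(6,6) nearest=3 d=0 → coincident, reject
8. q=(9,38) nearest=6 d=26 new=(9,14) → add node 7 parent=6 cost=12
9. q=(11,11) nearest=6 d=2 new=(11,11) → add node 8 parent=6 cost=12
10. q=(4,8) nearest=4 d=1 new=(4,8) → add node 9 parent=4 cost=7
11. q=(9,38) nearest=7 d=24 new=(9,16) → add node 10 parent=7 cost=14
12. q=(0,12) nearest=9 d=4 new=(2,10) → add node 11 parent=9 cost=9
13. q=(3,22) nearest=10 d=6 new=(7,18) → add node 12 parent=10 cost=16
14. q=(4,3) nearest=1 d=1 new=(4,3) → add node 13 parent=1 cost=3
15. q=(14,35) nearest=12 d=17 new=(9,20) → add node 14 parent=12 cost=18
16. q=(4,36) nearest=14 d=16 new=(7,22) → add node 15 parent=14 cost=20
17. q=(6,16) nearest=12 d=2 new=(6,16) → add node 16 parent=12 cost=18
18. q=(10,34) nearest=15 d=12 new=(9,24) → add node 17 parent=15 cost=22
19. q=(12,15) nearest=6 d=3 new=(11,14) → add node 18 parent=6 cost=12
20. q=(13,2) nearest=3 d=7 new=(8,4) → add node 19 parent=3 cost=6
21. q=(11,2) nearest=19 d=3 new=(10,2) → add node 20 parent=19 cost=8
22. q=(6,12) nearest=5 d=2 new=(6,12) → add node 21 parent=5 cost=10
23. q=(10,2) nearest=20 d=0 → coincident, reject
24. q=(7,12) nearest=21 d=1 new=(7,12) → add node 22 parent=21 cost=11
25. q=(1,7) nearest=1 d=3 new=(2,6) → add node 23 parent=1 cost=4
26. q=(10,16) nearest=10 d=1 new=(10,16) → add node 24 parent=10 cost=15
27. q=(14,9) nearest=8 d=3 new=(13,9) → add node 25 parent=8 cost=14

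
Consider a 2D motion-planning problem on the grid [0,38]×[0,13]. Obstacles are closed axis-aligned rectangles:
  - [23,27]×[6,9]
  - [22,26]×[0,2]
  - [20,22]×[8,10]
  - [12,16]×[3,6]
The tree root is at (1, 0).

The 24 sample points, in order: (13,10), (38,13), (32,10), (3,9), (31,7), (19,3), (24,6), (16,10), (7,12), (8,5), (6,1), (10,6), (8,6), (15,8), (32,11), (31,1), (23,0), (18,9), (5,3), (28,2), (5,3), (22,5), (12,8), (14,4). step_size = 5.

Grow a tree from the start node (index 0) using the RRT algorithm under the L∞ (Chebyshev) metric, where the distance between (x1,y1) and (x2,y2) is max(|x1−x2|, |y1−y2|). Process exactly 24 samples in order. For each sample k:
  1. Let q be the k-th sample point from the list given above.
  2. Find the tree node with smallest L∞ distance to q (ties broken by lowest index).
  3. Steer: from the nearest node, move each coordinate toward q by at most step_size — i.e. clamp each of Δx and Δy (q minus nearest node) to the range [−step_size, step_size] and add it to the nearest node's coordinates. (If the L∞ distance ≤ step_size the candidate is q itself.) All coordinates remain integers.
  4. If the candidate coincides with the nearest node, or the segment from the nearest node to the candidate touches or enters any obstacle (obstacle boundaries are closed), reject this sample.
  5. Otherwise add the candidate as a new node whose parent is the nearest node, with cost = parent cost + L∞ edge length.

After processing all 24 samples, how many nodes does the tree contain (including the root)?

1. q=(13,10) nearest=0 d=12 new=(6,5) → add node 1 parent=0 cost=5
2. q=(38,13) nearest=1 d=32 new=(11,10) → add node 2 parent=1 cost=10
3. q=(32,10) nearest=2 d=21 new=(16,10) → add node 3 parent=2 cost=15
4. q=(3,9) nearest=1 d=4 new=(3,9) → add node 4 parent=1 cost=9
5. q=(31,7) nearest=3 d=15 new=(21,7) → add node 5 parent=3 cost=20
6. q=(19,3) nearest=5 d=4 new=(19,3) → add node 6 parent=5 cost=24
7. q=(24,6) nearest=5 d=3 new=(24,6) → blocked by [23,27]×[6,9], reject
8. q=(16,10) nearest=3 d=0 → coincident, reject
9. q=(7,12) nearest=2 d=4 new=(7,12) → add node 7 parent=2 cost=14
10. q=(8,5) nearest=1 d=2 new=(8,5) → add node 8 parent=1 cost=7
11. q=(6,1) nearest=1 d=4 new=(6,1) → add node 9 parent=1 cost=9
12. q=(10,6) nearest=8 d=2 new=(10,6) → add node 10 parent=8 cost=9
13. q=(8,6) nearest=8 d=1 new=(8,6) → add node 11 parent=8 cost=8
14. q=(15,8) nearest=3 d=2 new=(15,8) → add node 12 parent=3 cost=17
15. q=(32,11) nearest=5 d=11 new=(26,11) → blocked by [23,27]×[6,9], reject
16. q=(31,1) nearest=5 d=10 new=(26,2) → blocked by [22,26]×[0,2], reject
17. q=(23,0) nearest=6 d=4 new=(23,0) → blocked by [22,26]×[0,2], reject
18. q=(18,9) nearest=3 d=2 new=(18,9) → add node 13 parent=3 cost=17
19. q=(5,3) nearest=1 d=2 new=(5,3) → add node 14 parent=1 cost=7
20. q=(28,2) nearest=5 d=7 new=(26,2) → blocked by [22,26]×[0,2], reject
21. q=(5,3) nearest=14 d=0 → coincident, reject
22. q=(22,5) nearest=5 d=2 new=(22,5) → add node 15 parent=5 cost=22
23. q=(12,8) nearest=2 d=2 new=(12,8) → add node 16 parent=2 cost=12
24. q=(14,4) nearest=10 d=4 new=(14,4) → blocked by [12,16]×[3,6], reject

Node count: 17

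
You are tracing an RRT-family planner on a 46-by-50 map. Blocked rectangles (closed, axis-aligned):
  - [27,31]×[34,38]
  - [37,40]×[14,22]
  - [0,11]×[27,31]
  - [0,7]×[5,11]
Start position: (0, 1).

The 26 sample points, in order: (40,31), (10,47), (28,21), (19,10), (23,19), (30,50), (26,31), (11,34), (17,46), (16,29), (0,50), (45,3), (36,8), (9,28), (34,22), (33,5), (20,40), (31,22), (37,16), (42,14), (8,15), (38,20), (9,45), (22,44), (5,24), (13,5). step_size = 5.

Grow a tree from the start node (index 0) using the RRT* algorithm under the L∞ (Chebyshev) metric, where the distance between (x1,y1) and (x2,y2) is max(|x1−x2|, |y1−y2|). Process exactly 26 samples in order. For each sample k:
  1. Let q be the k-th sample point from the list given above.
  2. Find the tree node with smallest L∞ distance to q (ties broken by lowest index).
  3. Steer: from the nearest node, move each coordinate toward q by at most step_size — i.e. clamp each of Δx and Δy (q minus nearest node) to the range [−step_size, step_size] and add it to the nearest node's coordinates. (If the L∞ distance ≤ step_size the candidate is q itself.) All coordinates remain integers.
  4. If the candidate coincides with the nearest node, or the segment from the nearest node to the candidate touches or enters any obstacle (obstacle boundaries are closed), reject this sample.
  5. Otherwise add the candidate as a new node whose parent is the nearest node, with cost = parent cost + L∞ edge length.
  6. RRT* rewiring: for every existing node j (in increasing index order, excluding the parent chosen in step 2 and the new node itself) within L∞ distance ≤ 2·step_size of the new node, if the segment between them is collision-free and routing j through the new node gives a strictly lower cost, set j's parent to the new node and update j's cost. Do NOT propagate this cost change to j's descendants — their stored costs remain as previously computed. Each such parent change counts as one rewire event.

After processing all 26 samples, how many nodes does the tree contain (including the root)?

1. q=(40,31) nearest=0 d=40 new=(5,6) → blocked by [0,7]×[5,11], reject
2. q=(10,47) nearest=0 d=46 new=(5,6) → blocked by [0,7]×[5,11], reject
3. q=(28,21) nearest=0 d=28 new=(5,6) → blocked by [0,7]×[5,11], reject
4. q=(19,10) nearest=0 d=19 new=(5,6) → blocked by [0,7]×[5,11], reject
5. q=(23,19) nearest=0 d=23 new=(5,6) → blocked by [0,7]×[5,11], reject
6. q=(30,50) nearest=0 d=49 new=(5,6) → blocked by [0,7]×[5,11], reject
7. q=(26,31) nearest=0 d=30 new=(5,6) → blocked by [0,7]×[5,11], reject
8. q=(11,34) nearest=0 d=33 new=(5,6) → blocked by [0,7]×[5,11], reject
9. q=(17,46) nearest=0 d=45 new=(5,6) → blocked by [0,7]×[5,11], reject
10. q=(16,29) nearest=0 d=28 new=(5,6) → blocked by [0,7]×[5,11], reject
11. q=(0,50) nearest=0 d=49 new=(0,6) → blocked by [0,7]×[5,11], reject
12. q=(45,3) nearest=0 d=45 new=(5,3) → add node 1 parent=0 cost=5
13. q=(36,8) nearest=1 d=31 new=(10,8) → blocked by [0,7]×[5,11], reject
14. q=(9,28) nearest=1 d=25 new=(9,8) → blocked by [0,7]×[5,11], reject
15. q=(34,22) nearest=1 d=29 new=(10,8) → blocked by [0,7]×[5,11], reject
16. q=(33,5) nearest=1 d=28 new=(10,5) → add node 2 parent=1 cost=10
17. q=(20,40) nearest=2 d=35 new=(15,10) → add node 3 parent=2 cost=15
18. q=(31,22) nearest=3 d=16 new=(20,15) → add node 4 parent=3 cost=20
19. q=(37,16) nearest=4 d=17 new=(25,16) → add node 5 parent=4 cost=25
20. q=(42,14) nearest=5 d=17 new=(30,14) → add node 6 parent=5 cost=30
21. q=(8,15) nearest=3 d=7 new=(10,15) → add node 7 parent=3 cost=20
22. q=(38,20) nearest=6 d=8 new=(35,19) → add node 8 parent=6 cost=35
23. q=(9,45) nearest=8 d=26 new=(30,24) → add node 9 parent=8 cost=40
24. q=(22,44) nearest=9 d=20 new=(25,29) → add node 10 parent=9 cost=45
25. q=(5,24) nearest=7 d=9 new=(5,20) → add node 11 parent=7 cost=25
26. q=(13,5) nearest=2 d=3 new=(13,5) → add node 12 parent=2 cost=13

Node count: 13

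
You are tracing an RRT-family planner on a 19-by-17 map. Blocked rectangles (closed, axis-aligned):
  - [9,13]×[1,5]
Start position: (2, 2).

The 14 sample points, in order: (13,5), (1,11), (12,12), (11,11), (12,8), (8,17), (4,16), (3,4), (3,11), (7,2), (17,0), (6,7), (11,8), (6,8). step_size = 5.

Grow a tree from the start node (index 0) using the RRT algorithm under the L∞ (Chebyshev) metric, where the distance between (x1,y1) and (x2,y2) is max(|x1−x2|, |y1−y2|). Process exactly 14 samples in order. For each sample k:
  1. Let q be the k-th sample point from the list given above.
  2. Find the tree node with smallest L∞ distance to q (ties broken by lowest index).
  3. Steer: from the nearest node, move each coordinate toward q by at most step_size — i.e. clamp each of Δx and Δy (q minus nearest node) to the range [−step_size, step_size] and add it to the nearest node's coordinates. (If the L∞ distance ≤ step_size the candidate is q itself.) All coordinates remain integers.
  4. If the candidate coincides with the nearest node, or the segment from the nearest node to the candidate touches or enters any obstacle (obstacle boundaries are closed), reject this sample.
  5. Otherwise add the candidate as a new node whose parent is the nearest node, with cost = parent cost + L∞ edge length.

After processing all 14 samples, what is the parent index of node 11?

1. q=(13,5) nearest=0 d=11 new=(7,5) → add node 1 parent=0 cost=5
2. q=(1,11) nearest=1 d=6 new=(2,10) → add node 2 parent=1 cost=10
3. q=(12,12) nearest=1 d=7 new=(12,10) → add node 3 parent=1 cost=10
4. q=(11,11) nearest=3 d=1 new=(11,11) → add node 4 parent=3 cost=11
5. q=(12,8) nearest=3 d=2 new=(12,8) → add node 5 parent=3 cost=12
6. q=(8,17) nearest=4 d=6 new=(8,16) → add node 6 parent=4 cost=16
7. q=(4,16) nearest=6 d=4 new=(4,16) → add node 7 parent=6 cost=20
8. q=(3,4) nearest=0 d=2 new=(3,4) → add node 8 parent=0 cost=2
9. q=(3,11) nearest=2 d=1 new=(3,11) → add node 9 parent=2 cost=11
10. q=(7,2) nearest=1 d=3 new=(7,2) → add node 10 parent=1 cost=8
11. q=(17,0) nearest=5 d=8 new=(17,3) → add node 11 parent=5 cost=17
12. q=(6,7) nearest=1 d=2 new=(6,7) → add node 12 parent=1 cost=7
13. q=(11,8) nearest=5 d=1 new=(11,8) → add node 13 parent=5 cost=13
14. q=(6,8) nearest=12 d=1 new=(6,8) → add node 14 parent=12 cost=8

Parent of node 11: 5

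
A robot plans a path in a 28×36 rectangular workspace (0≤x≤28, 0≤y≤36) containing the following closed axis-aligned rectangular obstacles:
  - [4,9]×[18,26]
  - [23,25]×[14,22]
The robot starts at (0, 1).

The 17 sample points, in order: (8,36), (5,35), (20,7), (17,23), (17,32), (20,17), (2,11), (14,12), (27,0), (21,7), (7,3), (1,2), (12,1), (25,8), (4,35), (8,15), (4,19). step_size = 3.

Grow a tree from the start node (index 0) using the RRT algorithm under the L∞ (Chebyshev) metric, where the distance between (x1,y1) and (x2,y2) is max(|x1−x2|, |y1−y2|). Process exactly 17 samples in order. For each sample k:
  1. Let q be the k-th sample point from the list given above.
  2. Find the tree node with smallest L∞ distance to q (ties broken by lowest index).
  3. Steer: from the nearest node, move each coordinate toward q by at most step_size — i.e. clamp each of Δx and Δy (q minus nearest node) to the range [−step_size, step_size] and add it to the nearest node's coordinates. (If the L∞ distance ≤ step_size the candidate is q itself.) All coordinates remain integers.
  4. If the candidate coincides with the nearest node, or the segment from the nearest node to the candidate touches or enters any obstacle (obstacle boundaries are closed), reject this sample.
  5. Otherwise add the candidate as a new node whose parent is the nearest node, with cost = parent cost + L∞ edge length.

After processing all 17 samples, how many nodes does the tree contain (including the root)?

1. q=(8,36) nearest=0 d=35 new=(3,4) → add node 1 parent=0 cost=3
2. q=(5,35) nearest=1 d=31 new=(5,7) → add node 2 parent=1 cost=6
3. q=(20,7) nearest=2 d=15 new=(8,7) → add node 3 parent=2 cost=9
4. q=(17,23) nearest=2 d=16 new=(8,10) → add node 4 parent=2 cost=9
5. q=(17,32) nearest=4 d=22 new=(11,13) → add node 5 parent=4 cost=12
6. q=(20,17) nearest=5 d=9 new=(14,16) → add node 6 parent=5 cost=15
7. q=(2,11) nearest=2 d=4 new=(2,10) → add node 7 parent=2 cost=9
8. q=(14,12) nearest=5 d=3 new=(14,12) → add node 8 parent=5 cost=15
9. q=(27,0) nearest=8 d=13 new=(17,9) → add node 9 parent=8 cost=18
10. q=(21,7) nearest=9 d=4 new=(20,7) → add node 10 parent=9 cost=21
11. q=(7,3) nearest=1 d=4 new=(6,3) → add node 11 parent=1 cost=6
12. q=(1,2) nearest=0 d=1 new=(1,2) → add node 12 parent=0 cost=1
13. q=(12,1) nearest=3 d=6 new=(11,4) → add node 13 parent=3 cost=12
14. q=(25,8) nearest=10 d=5 new=(23,8) → add node 14 parent=10 cost=24
15. q=(4,35) nearest=6 d=19 new=(11,19) → add node 15 parent=6 cost=18
16. q=(8,15) nearest=5 d=3 new=(8,15) → add node 16 parent=5 cost=15
17. q=(4,19) nearest=16 d=4 new=(5,18) → blocked by [4,9]×[18,26], reject

Node count: 17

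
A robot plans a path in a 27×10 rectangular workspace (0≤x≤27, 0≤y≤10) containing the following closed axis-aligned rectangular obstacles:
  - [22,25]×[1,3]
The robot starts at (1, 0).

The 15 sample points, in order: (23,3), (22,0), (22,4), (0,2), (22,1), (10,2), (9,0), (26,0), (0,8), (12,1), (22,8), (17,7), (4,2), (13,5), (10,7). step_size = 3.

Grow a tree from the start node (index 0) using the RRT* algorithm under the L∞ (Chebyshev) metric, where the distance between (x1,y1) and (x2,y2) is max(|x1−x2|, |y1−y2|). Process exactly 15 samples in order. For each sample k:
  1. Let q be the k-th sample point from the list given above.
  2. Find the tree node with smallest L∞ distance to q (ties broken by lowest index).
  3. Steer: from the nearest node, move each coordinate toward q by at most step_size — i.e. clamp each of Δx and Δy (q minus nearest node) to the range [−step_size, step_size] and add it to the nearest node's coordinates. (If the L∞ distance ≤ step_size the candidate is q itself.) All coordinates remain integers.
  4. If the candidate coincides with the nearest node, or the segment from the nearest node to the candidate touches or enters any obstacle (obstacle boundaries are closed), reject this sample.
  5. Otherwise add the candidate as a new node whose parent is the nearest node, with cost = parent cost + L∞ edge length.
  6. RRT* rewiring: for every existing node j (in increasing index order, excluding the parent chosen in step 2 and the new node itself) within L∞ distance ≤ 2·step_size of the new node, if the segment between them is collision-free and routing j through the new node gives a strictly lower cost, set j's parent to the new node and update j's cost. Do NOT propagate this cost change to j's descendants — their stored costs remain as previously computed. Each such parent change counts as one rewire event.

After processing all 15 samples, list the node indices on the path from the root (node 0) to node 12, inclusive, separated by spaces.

1. q=(23,3) nearest=0 d=22 new=(4,3) → add node 1 parent=0 cost=3
2. q=(22,0) nearest=1 d=18 new=(7,0) → add node 2 parent=1 cost=6
3. q=(22,4) nearest=2 d=15 new=(10,3) → add node 3 parent=2 cost=9
4. q=(0,2) nearest=0 d=2 new=(0,2) → add node 4 parent=0 cost=2
5. q=(22,1) nearest=3 d=12 new=(13,1) → add node 5 parent=3 cost=12
6. q=(10,2) nearest=3 d=1 new=(10,2) → add node 6 parent=3 cost=10
7. q=(9,0) nearest=2 d=2 new=(9,0) → add node 7 parent=2 cost=8
8. q=(26,0) nearest=5 d=13 new=(16,0) → add node 8 parent=5 cost=15
9. q=(0,8) nearest=1 d=5 new=(1,6) → add node 9 parent=1 cost=6
10. q=(12,1) nearest=5 d=1 new=(12,1) → add node 10 parent=5 cost=13
11. q=(22,8) nearest=8 d=8 new=(19,3) → add node 11 parent=8 cost=18
12. q=(17,7) nearest=11 d=4 new=(17,6) → add node 12 parent=11 cost=21
13. q=(4,2) nearest=1 d=1 new=(4,2) → add node 13 parent=1 cost=4
14. q=(13,5) nearest=3 d=3 new=(13,5) → add node 14 parent=3 cost=12; rewire 12→14 (16<21)
15. q=(10,7) nearest=14 d=3 new=(10,7) → add node 15 parent=14 cost=15

Path: 0 1 2 3 14 12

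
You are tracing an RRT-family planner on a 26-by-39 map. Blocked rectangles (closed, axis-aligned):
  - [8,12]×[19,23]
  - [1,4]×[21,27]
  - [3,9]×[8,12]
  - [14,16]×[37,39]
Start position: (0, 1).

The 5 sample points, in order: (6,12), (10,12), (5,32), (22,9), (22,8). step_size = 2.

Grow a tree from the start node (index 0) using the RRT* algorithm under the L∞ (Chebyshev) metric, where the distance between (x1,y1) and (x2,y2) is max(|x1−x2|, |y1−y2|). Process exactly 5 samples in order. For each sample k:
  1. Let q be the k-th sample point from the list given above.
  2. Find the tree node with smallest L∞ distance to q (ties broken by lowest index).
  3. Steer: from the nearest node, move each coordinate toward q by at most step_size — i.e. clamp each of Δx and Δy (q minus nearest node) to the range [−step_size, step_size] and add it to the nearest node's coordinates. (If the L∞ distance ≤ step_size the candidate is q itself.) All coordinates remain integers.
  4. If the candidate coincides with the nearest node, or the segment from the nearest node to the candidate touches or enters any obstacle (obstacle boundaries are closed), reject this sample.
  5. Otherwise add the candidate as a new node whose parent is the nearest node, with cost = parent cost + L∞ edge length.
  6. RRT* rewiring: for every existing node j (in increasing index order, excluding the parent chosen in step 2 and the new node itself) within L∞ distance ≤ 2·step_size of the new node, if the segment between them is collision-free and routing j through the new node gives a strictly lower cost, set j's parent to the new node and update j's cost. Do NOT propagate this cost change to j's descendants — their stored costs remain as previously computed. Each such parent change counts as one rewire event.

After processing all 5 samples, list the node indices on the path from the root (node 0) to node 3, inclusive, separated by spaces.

1. q=(6,12) nearest=0 d=11 new=(2,3) → add node 1 parent=0 cost=2
2. q=(10,12) nearest=1 d=9 new=(4,5) → add node 2 parent=1 cost=4
3. q=(5,32) nearest=2 d=27 new=(5,7) → add node 3 parent=2 cost=6
4. q=(22,9) nearest=3 d=17 new=(7,9) → blocked by [3,9]×[8,12], reject
5. q=(22,8) nearest=3 d=17 new=(7,8) → blocked by [3,9]×[8,12], reject

Path: 0 1 2 3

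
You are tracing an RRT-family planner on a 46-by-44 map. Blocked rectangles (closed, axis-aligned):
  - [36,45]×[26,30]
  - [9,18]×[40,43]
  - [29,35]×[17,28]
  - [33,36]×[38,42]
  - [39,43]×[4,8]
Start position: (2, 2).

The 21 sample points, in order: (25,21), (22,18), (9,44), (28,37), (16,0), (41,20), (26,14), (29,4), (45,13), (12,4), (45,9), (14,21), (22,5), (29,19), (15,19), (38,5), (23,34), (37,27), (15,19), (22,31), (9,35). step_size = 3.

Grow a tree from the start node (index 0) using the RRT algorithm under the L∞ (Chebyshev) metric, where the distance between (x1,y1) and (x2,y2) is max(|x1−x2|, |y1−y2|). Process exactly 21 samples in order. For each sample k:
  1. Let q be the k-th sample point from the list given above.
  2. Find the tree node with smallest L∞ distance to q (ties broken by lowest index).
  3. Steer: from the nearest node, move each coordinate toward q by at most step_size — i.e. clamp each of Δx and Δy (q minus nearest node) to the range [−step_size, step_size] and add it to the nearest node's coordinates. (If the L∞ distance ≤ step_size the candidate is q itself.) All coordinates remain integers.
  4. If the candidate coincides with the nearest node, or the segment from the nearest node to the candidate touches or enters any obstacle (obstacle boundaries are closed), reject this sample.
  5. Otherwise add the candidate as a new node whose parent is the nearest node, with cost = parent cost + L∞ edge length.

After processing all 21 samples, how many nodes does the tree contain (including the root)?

Node count: 20

1. q=(25,21) nearest=0 d=23 new=(5,5) → add node 1 parent=0 cost=3
2. q=(22,18) nearest=1 d=17 new=(8,8) → add node 2 parent=1 cost=6
3. q=(9,44) nearest=2 d=36 new=(9,11) → add node 3 parent=2 cost=9
4. q=(28,37) nearest=3 d=26 new=(12,14) → add node 4 parent=3 cost=12
5. q=(16,0) nearest=2 d=8 new=(11,5) → add node 5 parent=2 cost=9
6. q=(41,20) nearest=4 d=29 new=(15,17) → add node 6 parent=4 cost=15
7. q=(26,14) nearest=6 d=11 new=(18,14) → add node 7 parent=6 cost=18
8. q=(29,4) nearest=7 d=11 new=(21,11) → add node 8 parent=7 cost=21
9. q=(45,13) nearest=8 d=24 new=(24,13) → add node 9 parent=8 cost=24
10. q=(12,4) nearest=5 d=1 new=(12,4) → add node 10 parent=5 cost=10
11. q=(45,9) nearest=9 d=21 new=(27,10) → add node 11 parent=9 cost=27
12. q=(14,21) nearest=6 d=4 new=(14,20) → add node 12 parent=6 cost=18
13. q=(22,5) nearest=11 d=5 new=(24,7) → add node 13 parent=11 cost=30
14. q=(29,19) nearest=9 d=6 new=(27,16) → add node 14 parent=9 cost=27
15. q=(15,19) nearest=12 d=1 new=(15,19) → add node 15 parent=12 cost=19
16. q=(38,5) nearest=11 d=11 new=(30,7) → add node 16 parent=11 cost=30
17. q=(23,34) nearest=12 d=14 new=(17,23) → add node 17 parent=12 cost=21
18. q=(37,27) nearest=14 d=11 new=(30,19) → blocked by [29,35]×[17,28], reject
19. q=(15,19) nearest=15 d=0 → coincident, reject
20. q=(22,31) nearest=17 d=8 new=(20,26) → add node 18 parent=17 cost=24
21. q=(9,35) nearest=18 d=11 new=(17,29) → add node 19 parent=18 cost=27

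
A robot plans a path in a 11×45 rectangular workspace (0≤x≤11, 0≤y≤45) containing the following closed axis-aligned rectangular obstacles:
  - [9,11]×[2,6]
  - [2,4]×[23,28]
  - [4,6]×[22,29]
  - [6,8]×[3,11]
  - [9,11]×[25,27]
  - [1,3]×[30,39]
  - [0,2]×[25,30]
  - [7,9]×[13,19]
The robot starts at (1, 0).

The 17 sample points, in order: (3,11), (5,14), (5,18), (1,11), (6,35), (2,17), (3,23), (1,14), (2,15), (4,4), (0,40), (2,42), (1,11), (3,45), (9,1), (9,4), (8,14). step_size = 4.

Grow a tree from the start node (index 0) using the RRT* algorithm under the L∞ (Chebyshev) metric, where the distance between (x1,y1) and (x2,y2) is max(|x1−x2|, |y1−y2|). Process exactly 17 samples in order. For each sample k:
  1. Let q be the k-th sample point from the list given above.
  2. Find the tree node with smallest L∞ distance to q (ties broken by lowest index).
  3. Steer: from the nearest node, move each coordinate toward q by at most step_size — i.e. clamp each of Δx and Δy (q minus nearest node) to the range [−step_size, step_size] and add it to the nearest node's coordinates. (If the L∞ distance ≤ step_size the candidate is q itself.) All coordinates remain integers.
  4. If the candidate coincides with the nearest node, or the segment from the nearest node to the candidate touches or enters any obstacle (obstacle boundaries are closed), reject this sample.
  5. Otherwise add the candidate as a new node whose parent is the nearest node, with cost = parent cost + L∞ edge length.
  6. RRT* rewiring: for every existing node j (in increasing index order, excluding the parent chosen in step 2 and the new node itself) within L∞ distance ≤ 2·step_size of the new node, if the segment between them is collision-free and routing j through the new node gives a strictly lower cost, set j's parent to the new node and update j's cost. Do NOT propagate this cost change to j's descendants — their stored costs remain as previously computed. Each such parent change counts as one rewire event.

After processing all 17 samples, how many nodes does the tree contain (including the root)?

1. q=(3,11) nearest=0 d=11 new=(3,4) → add node 1 parent=0 cost=4
2. q=(5,14) nearest=1 d=10 new=(5,8) → add node 2 parent=1 cost=8
3. q=(5,18) nearest=2 d=10 new=(5,12) → add node 3 parent=2 cost=12
4. q=(1,11) nearest=2 d=4 new=(1,11) → add node 4 parent=2 cost=12
5. q=(6,35) nearest=3 d=23 new=(6,16) → add node 5 parent=3 cost=16
6. q=(2,17) nearest=5 d=4 new=(2,17) → add node 6 parent=5 cost=20
7. q=(3,23) nearest=6 d=6 new=(3,21) → add node 7 parent=6 cost=24
8. q=(1,14) nearest=4 d=3 new=(1,14) → add node 8 parent=4 cost=15; rewire 6→8 (18<20); rewire 7→8 (22<24)
9. q=(2,15) nearest=8 d=1 new=(2,15) → add node 9 parent=8 cost=16
10. q=(4,4) nearest=1 d=1 new=(4,4) → add node 10 parent=1 cost=5
11. q=(0,40) nearest=7 d=19 new=(0,25) → blocked by [0,2]×[25,30], reject
12. q=(2,42) nearest=7 d=21 new=(2,25) → blocked by [2,4]×[23,28], reject
13. q=(1,11) nearest=4 d=0 → coincident, reject
14. q=(3,45) nearest=7 d=24 new=(3,25) → blocked by [2,4]×[23,28], reject
15. q=(9,1) nearest=10 d=5 new=(8,1) → add node 11 parent=10 cost=9
16. q=(9,4) nearest=11 d=3 new=(9,4) → blocked by [9,11]×[2,6], reject
17. q=(8,14) nearest=5 d=2 new=(8,14) → blocked by [7,9]×[13,19], reject

Node count: 12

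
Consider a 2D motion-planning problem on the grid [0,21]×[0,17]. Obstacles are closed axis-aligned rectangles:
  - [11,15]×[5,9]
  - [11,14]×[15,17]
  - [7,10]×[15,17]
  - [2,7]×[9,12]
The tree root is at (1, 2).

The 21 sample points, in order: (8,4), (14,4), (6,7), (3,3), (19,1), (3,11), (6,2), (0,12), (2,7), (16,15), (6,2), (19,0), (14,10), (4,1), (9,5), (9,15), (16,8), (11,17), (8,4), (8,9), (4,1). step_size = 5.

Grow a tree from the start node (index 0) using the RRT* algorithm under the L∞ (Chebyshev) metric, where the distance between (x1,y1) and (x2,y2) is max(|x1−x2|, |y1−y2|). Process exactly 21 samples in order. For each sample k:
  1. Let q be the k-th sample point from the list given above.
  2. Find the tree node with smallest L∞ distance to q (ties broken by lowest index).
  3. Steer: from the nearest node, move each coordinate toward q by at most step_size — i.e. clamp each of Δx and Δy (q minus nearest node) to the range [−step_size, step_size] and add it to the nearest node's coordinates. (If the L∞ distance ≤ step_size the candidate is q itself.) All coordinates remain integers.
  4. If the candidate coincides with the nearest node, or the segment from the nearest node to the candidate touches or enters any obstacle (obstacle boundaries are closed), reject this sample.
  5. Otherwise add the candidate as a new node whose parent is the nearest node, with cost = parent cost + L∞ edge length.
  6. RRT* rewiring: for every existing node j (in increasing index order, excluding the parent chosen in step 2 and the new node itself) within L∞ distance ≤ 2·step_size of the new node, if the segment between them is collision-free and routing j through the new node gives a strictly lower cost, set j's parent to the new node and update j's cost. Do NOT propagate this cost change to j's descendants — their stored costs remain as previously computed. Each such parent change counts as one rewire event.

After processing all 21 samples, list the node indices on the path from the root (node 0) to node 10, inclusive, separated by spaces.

1. q=(8,4) nearest=0 d=7 new=(6,4) → add node 1 parent=0 cost=5
2. q=(14,4) nearest=1 d=8 new=(11,4) → add node 2 parent=1 cost=10
3. q=(6,7) nearest=1 d=3 new=(6,7) → add node 3 parent=1 cost=8
4. q=(3,3) nearest=0 d=2 new=(3,3) → add node 4 parent=0 cost=2; rewire 3→4 (6<8)
5. q=(19,1) nearest=2 d=8 new=(16,1) → add node 5 parent=2 cost=15
6. q=(3,11) nearest=3 d=4 new=(3,11) → blocked by [2,7]×[9,12], reject
7. q=(6,2) nearest=1 d=2 new=(6,2) → add node 6 parent=1 cost=7
8. q=(0,12) nearest=3 d=6 new=(1,12) → blocked by [2,7]×[9,12], reject
9. q=(2,7) nearest=1 d=4 new=(2,7) → add node 7 parent=1 cost=9
10. q=(16,15) nearest=3 d=10 new=(11,12) → add node 8 parent=3 cost=11
11. q=(6,2) nearest=6 d=0 → coincident, reject
12. q=(19,0) nearest=5 d=3 new=(19,0) → add node 9 parent=5 cost=18
13. q=(14,10) nearest=8 d=3 new=(14,10) → add node 10 parent=8 cost=14
14. q=(4,1) nearest=4 d=2 new=(4,1) → add node 11 parent=4 cost=4; rewire 6→11 (6<7)
15. q=(9,5) nearest=2 d=2 new=(9,5) → add node 12 parent=2 cost=12
16. q=(9,15) nearest=8 d=3 new=(9,15) → blocked by [7,10]×[15,17], reject
17. q=(16,8) nearest=10 d=2 new=(16,8) → blocked by [11,15]×[5,9], reject
18. q=(11,17) nearest=8 d=5 new=(11,17) → blocked by [11,14]×[15,17], reject
19. q=(8,4) nearest=12 d=1 new=(8,4) → add node 13 parent=12 cost=13
20. q=(8,9) nearest=3 d=2 new=(8,9) → add node 14 parent=3 cost=8
21. q=(4,1) nearest=11 d=0 → coincident, reject

Path: 0 4 3 8 10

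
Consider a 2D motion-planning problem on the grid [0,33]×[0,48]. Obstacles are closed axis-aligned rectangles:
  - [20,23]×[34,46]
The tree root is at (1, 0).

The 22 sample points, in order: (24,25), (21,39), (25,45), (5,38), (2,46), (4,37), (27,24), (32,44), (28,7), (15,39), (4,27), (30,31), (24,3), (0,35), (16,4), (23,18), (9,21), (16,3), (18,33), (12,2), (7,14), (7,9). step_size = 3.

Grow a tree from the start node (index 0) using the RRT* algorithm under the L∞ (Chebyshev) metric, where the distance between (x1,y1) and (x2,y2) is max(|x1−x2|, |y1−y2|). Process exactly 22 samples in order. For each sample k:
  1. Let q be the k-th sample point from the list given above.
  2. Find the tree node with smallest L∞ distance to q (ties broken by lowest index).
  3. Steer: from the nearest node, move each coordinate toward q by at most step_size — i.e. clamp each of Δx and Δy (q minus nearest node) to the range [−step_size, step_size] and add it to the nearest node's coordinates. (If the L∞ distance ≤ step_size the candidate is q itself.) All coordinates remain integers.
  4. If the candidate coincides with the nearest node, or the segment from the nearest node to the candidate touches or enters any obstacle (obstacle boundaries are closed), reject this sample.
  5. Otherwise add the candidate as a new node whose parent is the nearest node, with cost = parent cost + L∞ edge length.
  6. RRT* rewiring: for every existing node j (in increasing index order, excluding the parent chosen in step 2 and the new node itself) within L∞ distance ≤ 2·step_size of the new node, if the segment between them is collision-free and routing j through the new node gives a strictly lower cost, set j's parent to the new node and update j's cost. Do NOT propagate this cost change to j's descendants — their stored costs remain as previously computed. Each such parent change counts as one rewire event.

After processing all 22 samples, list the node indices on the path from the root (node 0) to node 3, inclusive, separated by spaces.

1. q=(24,25) nearest=0 d=25 new=(4,3) → add node 1 parent=0 cost=3
2. q=(21,39) nearest=1 d=36 new=(7,6) → add node 2 parent=1 cost=6
3. q=(25,45) nearest=2 d=39 new=(10,9) → add node 3 parent=2 cost=9
4. q=(5,38) nearest=3 d=29 new=(7,12) → add node 4 parent=3 cost=12
5. q=(2,46) nearest=4 d=34 new=(4,15) → add node 5 parent=4 cost=15
6. q=(4,37) nearest=5 d=22 new=(4,18) → add node 6 parent=5 cost=18
7. q=(27,24) nearest=3 d=17 new=(13,12) → add node 7 parent=3 cost=12
8. q=(32,44) nearest=6 d=28 new=(7,21) → add node 8 parent=6 cost=21
9. q=(28,7) nearest=7 d=15 new=(16,9) → add node 9 parent=7 cost=15
10. q=(15,39) nearest=8 d=18 new=(10,24) → add node 10 parent=8 cost=24
11. q=(4,27) nearest=8 d=6 new=(4,24) → add node 11 parent=8 cost=24
12. q=(30,31) nearest=7 d=19 new=(16,15) → add node 12 parent=7 cost=15
13. q=(24,3) nearest=9 d=8 new=(19,6) → add node 13 parent=9 cost=18
14. q=(0,35) nearest=10 d=11 new=(7,27) → add node 14 parent=10 cost=27
15. q=(16,4) nearest=13 d=3 new=(16,4) → add node 15 parent=13 cost=21
16. q=(23,18) nearest=12 d=7 new=(19,18) → add node 16 parent=12 cost=18
17. q=(9,21) nearest=8 d=2 new=(9,21) → add node 17 parent=8 cost=23
18. q=(16,3) nearest=15 d=1 new=(16,3) → add node 18 parent=15 cost=22
19. q=(18,33) nearest=10 d=9 new=(13,27) → add node 19 parent=10 cost=27
20. q=(12,2) nearest=15 d=4 new=(13,2) → add node 20 parent=15 cost=24
21. q=(7,14) nearest=4 d=2 new=(7,14) → add node 21 parent=4 cost=14
22. q=(7,9) nearest=2 d=3 new=(7,9) → add node 22 parent=2 cost=9

Path: 0 1 2 3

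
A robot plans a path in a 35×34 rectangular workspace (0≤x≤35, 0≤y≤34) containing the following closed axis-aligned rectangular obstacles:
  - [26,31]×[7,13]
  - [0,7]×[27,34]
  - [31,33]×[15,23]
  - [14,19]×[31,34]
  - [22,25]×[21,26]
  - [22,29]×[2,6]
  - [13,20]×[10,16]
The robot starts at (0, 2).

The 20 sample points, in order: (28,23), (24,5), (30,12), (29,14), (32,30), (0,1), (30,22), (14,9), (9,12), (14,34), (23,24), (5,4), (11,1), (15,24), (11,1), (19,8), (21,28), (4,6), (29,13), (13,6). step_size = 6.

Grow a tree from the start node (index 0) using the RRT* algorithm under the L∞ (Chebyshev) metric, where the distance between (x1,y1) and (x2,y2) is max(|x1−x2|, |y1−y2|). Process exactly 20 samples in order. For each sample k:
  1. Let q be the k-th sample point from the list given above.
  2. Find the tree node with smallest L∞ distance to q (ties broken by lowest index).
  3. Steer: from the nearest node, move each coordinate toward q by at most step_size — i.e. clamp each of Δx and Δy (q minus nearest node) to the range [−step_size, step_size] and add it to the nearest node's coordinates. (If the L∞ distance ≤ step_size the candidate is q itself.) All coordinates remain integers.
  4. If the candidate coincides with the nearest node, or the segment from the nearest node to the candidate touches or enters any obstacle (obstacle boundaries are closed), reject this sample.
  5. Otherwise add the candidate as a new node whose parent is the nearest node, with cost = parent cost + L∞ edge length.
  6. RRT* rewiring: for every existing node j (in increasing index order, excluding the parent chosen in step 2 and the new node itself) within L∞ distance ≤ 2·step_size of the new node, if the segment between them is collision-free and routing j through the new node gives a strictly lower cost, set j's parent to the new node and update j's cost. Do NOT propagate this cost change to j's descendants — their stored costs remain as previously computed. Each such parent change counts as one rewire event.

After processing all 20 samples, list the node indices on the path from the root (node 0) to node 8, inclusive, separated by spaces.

Path: 0 1 8

1. q=(28,23) nearest=0 d=28 new=(6,8) → add node 1 parent=0 cost=6
2. q=(24,5) nearest=1 d=18 new=(12,5) → add node 2 parent=1 cost=12
3. q=(30,12) nearest=2 d=18 new=(18,11) → blocked by [13,20]×[10,16], reject
4. q=(29,14) nearest=2 d=17 new=(18,11) → blocked by [13,20]×[10,16], reject
5. q=(32,30) nearest=2 d=25 new=(18,11) → blocked by [13,20]×[10,16], reject
6. q=(0,1) nearest=0 d=1 new=(0,1) → add node 3 parent=0 cost=1
7. q=(30,22) nearest=2 d=18 new=(18,11) → blocked by [13,20]×[10,16], reject
8. q=(14,9) nearest=2 d=4 new=(14,9) → add node 4 parent=2 cost=16
9. q=(9,12) nearest=1 d=4 new=(9,12) → add node 5 parent=1 cost=10; rewire 4→5 (15<16)
10. q=(14,34) nearest=5 d=22 new=(14,18) → add node 6 parent=5 cost=16
11. q=(23,24) nearest=6 d=9 new=(20,24) → add node 7 parent=6 cost=22
12. q=(5,4) nearest=1 d=4 new=(5,4) → add node 8 parent=1 cost=10
13. q=(11,1) nearest=2 d=4 new=(11,1) → add node 9 parent=2 cost=16
14. q=(15,24) nearest=7 d=5 new=(15,24) → add node 10 parent=7 cost=27
15. q=(11,1) nearest=9 d=0 → coincident, reject
16. q=(19,8) nearest=4 d=5 new=(19,8) → add node 11 parent=4 cost=20
17. q=(21,28) nearest=7 d=4 new=(21,28) → add node 12 parent=7 cost=26
18. q=(4,6) nearest=1 d=2 new=(4,6) → add node 13 parent=1 cost=8; rewire 9→13 (15<16)
19. q=(29,13) nearest=11 d=10 new=(25,13) → add node 14 parent=11 cost=26
20. q=(13,6) nearest=2 d=1 new=(13,6) → add node 15 parent=2 cost=13; rewire 11→15 (19<20)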